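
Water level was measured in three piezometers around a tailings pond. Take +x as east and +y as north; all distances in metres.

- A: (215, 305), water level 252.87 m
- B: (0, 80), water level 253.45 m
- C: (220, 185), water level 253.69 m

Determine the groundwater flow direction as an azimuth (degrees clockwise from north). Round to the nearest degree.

327°

Taking A as reference: B−A = (-215, -225, +0.58); C−A = (5, -120, +0.82).
Determinant of the coordinate differences = (-215)·(-120) − 5·(-225) = 26925.
∂h/∂x = [(+0.58)·(-120) − (+0.82)·(-225)] / 26925 = +0.004267
∂h/∂y = [(-215)·(+0.82) − 5·(+0.58)] / 26925 = -0.006656
Flow direction (−∇h) has components (-0.004267 E, +0.006656 N).
Azimuth = atan2(E, N) = atan2(-0.004267, +0.006656) = 327.3° ≈ 327°.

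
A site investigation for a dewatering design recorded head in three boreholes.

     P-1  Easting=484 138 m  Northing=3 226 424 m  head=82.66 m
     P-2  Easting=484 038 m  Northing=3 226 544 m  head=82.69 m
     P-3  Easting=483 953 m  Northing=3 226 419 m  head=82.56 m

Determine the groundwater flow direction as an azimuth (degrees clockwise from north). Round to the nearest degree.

With h = a·x + b·y + c and P-1 as origin, the differences give:
  (-100)·a + 120·b = +0.03
  (-185)·a + (-5)·b = -0.10
Eliminate b (×(-5) and ×120, subtract): 22700·a = 11.850 → a = ∂h/∂x = +0.0005220
Back-substitute: b = ∂h/∂y = +0.0006850.
Flow direction (−∇h) has components (-0.0005220 E, -0.0006850 N).
Azimuth = atan2(E, N) = atan2(-0.0005220, -0.0006850) = 217.3° ≈ 217°.

217°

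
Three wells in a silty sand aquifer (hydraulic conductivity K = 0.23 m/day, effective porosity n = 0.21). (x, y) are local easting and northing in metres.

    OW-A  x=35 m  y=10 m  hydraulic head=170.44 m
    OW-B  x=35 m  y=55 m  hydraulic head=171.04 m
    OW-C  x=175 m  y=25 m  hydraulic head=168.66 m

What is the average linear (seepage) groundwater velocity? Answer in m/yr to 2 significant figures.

With h = a·x + b·y + c and OW-A as origin, the differences give:
  0·a + 45·b = +0.60
  140·a + 15·b = -1.78
Eliminate b (×15 and ×45, subtract): -6300·a = 89.100 → a = ∂h/∂x = -0.01414
Back-substitute: b = ∂h/∂y = +0.01333.
|∇h| = √(-0.01414² + 0.01333²) = 0.01943
Seepage velocity v = K·i/n = 0.23 × 0.01943 / 0.21 = 0.02128 m/day = 7.773 m/yr.

7.8 m/yr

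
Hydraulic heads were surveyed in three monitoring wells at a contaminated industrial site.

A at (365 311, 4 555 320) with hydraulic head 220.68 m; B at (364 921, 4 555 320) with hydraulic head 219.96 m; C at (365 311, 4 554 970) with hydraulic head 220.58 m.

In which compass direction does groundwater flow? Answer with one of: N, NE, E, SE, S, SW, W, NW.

∂h/∂x = (219.96 − 220.68) / (364921 − 365311) = +0.001846
∂h/∂y = (220.58 − 220.68) / (4554970 − 4555320) = +0.0002857
Flow = −∇h = (-0.001846 east, -0.0002857 north), which points west.

W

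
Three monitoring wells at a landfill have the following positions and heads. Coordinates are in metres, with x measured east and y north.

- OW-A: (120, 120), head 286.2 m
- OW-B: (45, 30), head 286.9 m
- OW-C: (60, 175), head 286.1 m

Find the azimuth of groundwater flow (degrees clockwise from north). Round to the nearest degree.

031°

Differences from OW-A: to OW-B (Δx, Δy, Δh) = (-75, -90, +0.7); to OW-C = (-60, 55, -0.1).
Solve a·Δx + b·Δy = Δh: det = (-75)·55 − (-60)·(-90) = -9525.
∂h/∂x = [(+0.7)·55 − (-0.1)·(-90)] / -9525 = -0.003097
∂h/∂y = [(-75)·(-0.1) − (-60)·(+0.7)] / -9525 = -0.005197
Flow direction (−∇h) has components (+0.003097 E, +0.005197 N).
Azimuth = atan2(E, N) = atan2(+0.003097, +0.005197) = 30.8° ≈ 031°.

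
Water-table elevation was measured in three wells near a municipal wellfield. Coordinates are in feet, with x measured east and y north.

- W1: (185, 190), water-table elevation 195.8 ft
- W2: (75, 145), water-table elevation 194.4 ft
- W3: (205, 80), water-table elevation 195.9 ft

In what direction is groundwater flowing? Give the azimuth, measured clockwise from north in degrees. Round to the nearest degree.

With h = a·x + b·y + c and W1 as origin, the differences give:
  (-110)·a + (-45)·b = -1.4
  20·a + (-110)·b = +0.1
Eliminate b (×(-110) and ×(-45), subtract): 13000·a = 158.50 → a = ∂h/∂x = +0.01219
Back-substitute: b = ∂h/∂y = +0.001308.
Flow direction (−∇h) has components (-0.01219 E, -0.001308 N).
Azimuth = atan2(E, N) = atan2(-0.01219, -0.001308) = 263.9° ≈ 264°.

264°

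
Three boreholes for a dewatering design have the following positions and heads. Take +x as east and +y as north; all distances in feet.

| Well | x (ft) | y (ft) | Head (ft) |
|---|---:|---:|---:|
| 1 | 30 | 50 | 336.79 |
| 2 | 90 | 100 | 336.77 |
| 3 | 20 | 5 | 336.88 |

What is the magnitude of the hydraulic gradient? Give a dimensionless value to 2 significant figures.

0.0029

Taking 1 as reference: 2−1 = (60, 50, -0.02); 3−1 = (-10, -45, +0.09).
Solve a·Δx + b·Δy = Δh: det = 60·(-45) − (-10)·50 = -2200.
∂h/∂x = [(-0.02)·(-45) − (+0.09)·50] / -2200 = +0.001636
∂h/∂y = [60·(+0.09) − (-10)·(-0.02)] / -2200 = -0.002364
|∇h| = √(0.001636² + -0.002364²) = 0.002875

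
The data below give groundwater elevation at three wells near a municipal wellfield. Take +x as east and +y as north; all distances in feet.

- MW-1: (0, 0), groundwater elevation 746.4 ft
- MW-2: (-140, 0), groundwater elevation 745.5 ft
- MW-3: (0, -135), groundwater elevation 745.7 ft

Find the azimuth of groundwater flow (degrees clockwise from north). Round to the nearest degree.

∂h/∂x = (745.5 − 746.4) / (-140 − 0) = +0.006429
∂h/∂y = (745.7 − 746.4) / (-135 − 0) = +0.005185
Flow direction (−∇h) has components (-0.006429 E, -0.005185 N).
Azimuth = atan2(E, N) = atan2(-0.006429, -0.005185) = 231.1° ≈ 231°.

231°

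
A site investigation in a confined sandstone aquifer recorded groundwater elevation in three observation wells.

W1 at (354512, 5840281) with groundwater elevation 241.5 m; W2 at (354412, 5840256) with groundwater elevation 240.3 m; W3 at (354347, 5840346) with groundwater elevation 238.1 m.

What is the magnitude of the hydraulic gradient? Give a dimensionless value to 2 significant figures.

0.020

Taking W1 as reference: W2−W1 = (-100, -25, -1.2); W3−W1 = (-165, 65, -3.4).
Determinant of the coordinate differences = (-100)·65 − (-165)·(-25) = -10625.
∂h/∂x = [(-1.2)·65 − (-3.4)·(-25)] / -10625 = +0.01534
∂h/∂y = [(-100)·(-3.4) − (-165)·(-1.2)] / -10625 = -0.01336
|∇h| = √(0.01534² + -0.01336²) = 0.02034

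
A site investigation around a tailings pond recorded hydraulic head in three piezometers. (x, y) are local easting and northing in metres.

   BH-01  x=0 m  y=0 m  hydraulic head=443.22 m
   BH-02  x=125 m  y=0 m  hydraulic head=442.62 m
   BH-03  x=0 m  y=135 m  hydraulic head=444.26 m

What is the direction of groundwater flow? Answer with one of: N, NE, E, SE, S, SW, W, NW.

SE

∂h/∂x = (442.62 − 443.22) / (125 − 0) = -0.004800
∂h/∂y = (444.26 − 443.22) / (135 − 0) = +0.007704
Flow = −∇h = (+0.004800 east, -0.007704 north), which points southeast.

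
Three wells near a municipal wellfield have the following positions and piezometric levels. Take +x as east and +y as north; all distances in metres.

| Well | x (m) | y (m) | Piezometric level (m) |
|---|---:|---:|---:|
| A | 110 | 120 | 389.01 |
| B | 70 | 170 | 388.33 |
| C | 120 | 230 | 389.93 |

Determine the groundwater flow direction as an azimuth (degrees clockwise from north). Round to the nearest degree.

Taking A as reference: B−A = (-40, 50, -0.68); C−A = (10, 110, +0.92).
Solve a·Δx + b·Δy = Δh: det = (-40)·110 − 10·50 = -4900.
∂h/∂x = [(-0.68)·110 − (+0.92)·50] / -4900 = +0.02465
∂h/∂y = [(-40)·(+0.92) − 10·(-0.68)] / -4900 = +0.006122
Flow direction (−∇h) has components (-0.02465 E, -0.006122 N).
Azimuth = atan2(E, N) = atan2(-0.02465, -0.006122) = 256.1° ≈ 256°.

256°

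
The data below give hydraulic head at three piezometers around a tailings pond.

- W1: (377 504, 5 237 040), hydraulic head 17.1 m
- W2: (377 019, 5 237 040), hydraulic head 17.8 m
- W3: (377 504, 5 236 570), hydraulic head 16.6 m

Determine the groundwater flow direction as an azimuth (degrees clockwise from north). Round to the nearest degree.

∂h/∂x = (17.8 − 17.1) / (377019 − 377504) = -0.001443
∂h/∂y = (16.6 − 17.1) / (5236570 − 5237040) = +0.001064
Flow direction (−∇h) has components (+0.001443 E, -0.001064 N).
Azimuth = atan2(E, N) = atan2(+0.001443, -0.001064) = 126.4° ≈ 126°.

126°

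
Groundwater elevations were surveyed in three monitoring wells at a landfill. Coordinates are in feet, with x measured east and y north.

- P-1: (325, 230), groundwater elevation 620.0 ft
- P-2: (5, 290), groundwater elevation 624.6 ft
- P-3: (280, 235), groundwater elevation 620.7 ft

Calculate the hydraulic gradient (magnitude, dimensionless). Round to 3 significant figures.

With h = a·x + b·y + c and P-1 as origin, the differences give:
  (-320)·a + 60·b = +4.6
  (-45)·a + 5·b = +0.7
Eliminate b (×5 and ×60, subtract): 1100·a = -19.00 → a = ∂h/∂x = -0.01727
Back-substitute: b = ∂h/∂y = -0.01545.
|∇h| = √(-0.01727² + -0.01545²) = 0.02317

0.0232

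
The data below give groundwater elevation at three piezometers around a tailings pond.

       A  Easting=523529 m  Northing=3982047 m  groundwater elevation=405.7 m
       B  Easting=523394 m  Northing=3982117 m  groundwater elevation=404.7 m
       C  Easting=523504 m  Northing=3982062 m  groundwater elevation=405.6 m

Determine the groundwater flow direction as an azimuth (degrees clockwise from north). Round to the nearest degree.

215°

Taking A as reference: B−A = (-135, 70, -1.0); C−A = (-25, 15, -0.1).
Solve a·Δx + b·Δy = Δh: det = (-135)·15 − (-25)·70 = -275.
∂h/∂x = [(-1.0)·15 − (-0.1)·70] / -275 = +0.02909
∂h/∂y = [(-135)·(-0.1) − (-25)·(-1.0)] / -275 = +0.04182
Flow direction (−∇h) has components (-0.02909 E, -0.04182 N).
Azimuth = atan2(E, N) = atan2(-0.02909, -0.04182) = 214.8° ≈ 215°.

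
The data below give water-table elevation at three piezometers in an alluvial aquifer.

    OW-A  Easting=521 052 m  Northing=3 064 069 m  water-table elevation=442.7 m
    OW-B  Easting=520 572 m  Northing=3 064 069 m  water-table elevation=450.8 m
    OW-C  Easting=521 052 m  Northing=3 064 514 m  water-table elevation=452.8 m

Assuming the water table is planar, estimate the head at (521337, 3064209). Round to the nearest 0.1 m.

441.1 m

∂h/∂x = (450.8 − 442.7) / (520572 − 521052) = -0.01688
∂h/∂y = (452.8 − 442.7) / (3064514 − 3064069) = +0.02270
h(521337, 3064209) = 442.7 + (-0.01688)·(285) + (+0.02270)·(140) = 442.7 -4.809 +3.178 = 441.068 m.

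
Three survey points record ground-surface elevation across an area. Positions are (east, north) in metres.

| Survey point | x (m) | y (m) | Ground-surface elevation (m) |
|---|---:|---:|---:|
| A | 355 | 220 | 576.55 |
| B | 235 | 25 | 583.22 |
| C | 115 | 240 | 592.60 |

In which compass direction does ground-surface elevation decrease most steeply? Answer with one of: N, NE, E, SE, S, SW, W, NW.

E

Three-point gradient (reference A): Δ to B = (-120, -195, +6.67), Δ to C = (-240, 20, +16.05).
∂z/∂x = -0.06632, ∂z/∂y = +0.006610 (det = -49200).
Steepest decrease is along −∇f = (+0.06632 E, -0.006610 N) → east.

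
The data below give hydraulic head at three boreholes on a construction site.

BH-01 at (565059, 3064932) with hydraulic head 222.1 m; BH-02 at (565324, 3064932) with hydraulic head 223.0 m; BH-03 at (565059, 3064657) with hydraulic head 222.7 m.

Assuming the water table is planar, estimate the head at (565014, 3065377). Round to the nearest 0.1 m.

∂h/∂x = (223.0 − 222.1) / (565324 − 565059) = +0.003396
∂h/∂y = (222.7 − 222.1) / (3064657 − 3064932) = -0.002182
h(565014, 3065377) = 222.1 + (+0.003396)·(-45) + (-0.002182)·(445) = 222.1 -0.153 -0.971 = 220.976 m.

221.0 m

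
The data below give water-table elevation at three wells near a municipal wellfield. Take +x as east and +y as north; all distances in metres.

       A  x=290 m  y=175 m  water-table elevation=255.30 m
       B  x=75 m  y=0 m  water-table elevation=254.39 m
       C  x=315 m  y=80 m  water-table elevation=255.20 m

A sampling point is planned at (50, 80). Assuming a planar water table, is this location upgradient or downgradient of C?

Differences from A: to B (Δx, Δy, Δh) = (-215, -175, -0.91); to C = (25, -95, -0.10).
Solve a·Δx + b·Δy = Δh: det = (-215)·(-95) − 25·(-175) = 24800.
∂h/∂x = [(-0.91)·(-95) − (-0.10)·(-175)] / 24800 = +0.002780
∂h/∂y = [(-215)·(-0.10) − 25·(-0.91)] / 24800 = +0.001784
Head at (50, 80) = 255.30 + (+0.002780)·(-240) + (+0.001784)·(-95) = 254.46 m.
That is lower than the 255.20 m at C, so the point is downgradient.

downgradient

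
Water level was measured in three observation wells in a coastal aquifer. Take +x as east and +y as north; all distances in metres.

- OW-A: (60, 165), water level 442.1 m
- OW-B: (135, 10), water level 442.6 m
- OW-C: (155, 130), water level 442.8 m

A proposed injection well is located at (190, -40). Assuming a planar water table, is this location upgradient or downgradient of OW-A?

upgradient

Differences from OW-A: to OW-B (Δx, Δy, Δh) = (75, -155, +0.5); to OW-C = (95, -35, +0.7).
Solve a·Δx + b·Δy = Δh: det = 75·(-35) − 95·(-155) = 12100.
∂h/∂x = [(+0.5)·(-35) − (+0.7)·(-155)] / 12100 = +0.007521
∂h/∂y = [75·(+0.7) − 95·(+0.5)] / 12100 = +0.0004132
Head at (190, -40) = 442.1 + (+0.007521)·(130) + (+0.0004132)·(-205) = 442.99 m.
That is higher than the 442.1 m at OW-A, so the point is upgradient.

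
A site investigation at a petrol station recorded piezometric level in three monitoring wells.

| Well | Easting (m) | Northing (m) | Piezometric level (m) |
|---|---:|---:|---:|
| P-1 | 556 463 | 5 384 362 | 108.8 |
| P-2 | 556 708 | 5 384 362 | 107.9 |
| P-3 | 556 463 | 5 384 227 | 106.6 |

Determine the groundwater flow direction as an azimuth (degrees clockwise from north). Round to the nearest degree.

∂h/∂x = (107.9 − 108.8) / (556708 − 556463) = -0.003673
∂h/∂y = (106.6 − 108.8) / (5384227 − 5384362) = +0.01630
Flow direction (−∇h) has components (+0.003673 E, -0.01630 N).
Azimuth = atan2(E, N) = atan2(+0.003673, -0.01630) = 167.3° ≈ 167°.

167°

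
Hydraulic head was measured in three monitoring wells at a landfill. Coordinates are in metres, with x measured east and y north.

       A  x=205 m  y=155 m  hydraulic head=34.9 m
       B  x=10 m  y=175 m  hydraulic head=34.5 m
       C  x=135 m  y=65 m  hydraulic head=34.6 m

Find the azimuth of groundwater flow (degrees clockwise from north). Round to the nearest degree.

With h = a·x + b·y + c and A as origin, the differences give:
  (-195)·a + 20·b = -0.4
  (-70)·a + (-90)·b = -0.3
Eliminate b (×(-90) and ×20, subtract): 18950·a = 42.00 → a = ∂h/∂x = +0.002216
Back-substitute: b = ∂h/∂y = +0.001609.
Flow direction (−∇h) has components (-0.002216 E, -0.001609 N).
Azimuth = atan2(E, N) = atan2(-0.002216, -0.001609) = 234.0° ≈ 234°.

234°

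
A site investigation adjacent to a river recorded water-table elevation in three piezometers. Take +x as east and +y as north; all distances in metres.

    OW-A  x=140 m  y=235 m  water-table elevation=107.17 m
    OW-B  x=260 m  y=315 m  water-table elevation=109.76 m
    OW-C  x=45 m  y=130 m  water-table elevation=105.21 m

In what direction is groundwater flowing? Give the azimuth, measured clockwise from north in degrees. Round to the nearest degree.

Differences from OW-A: to OW-B (Δx, Δy, Δh) = (120, 80, +2.59); to OW-C = (-95, -105, -1.96).
Solve a·Δx + b·Δy = Δh: det = 120·(-105) − (-95)·80 = -5000.
∂h/∂x = [(+2.59)·(-105) − (-1.96)·80] / -5000 = +0.02303
∂h/∂y = [120·(-1.96) − (-95)·(+2.59)] / -5000 = -0.002170
Flow direction (−∇h) has components (-0.02303 E, +0.002170 N).
Azimuth = atan2(E, N) = atan2(-0.02303, +0.002170) = 275.4° ≈ 275°.

275°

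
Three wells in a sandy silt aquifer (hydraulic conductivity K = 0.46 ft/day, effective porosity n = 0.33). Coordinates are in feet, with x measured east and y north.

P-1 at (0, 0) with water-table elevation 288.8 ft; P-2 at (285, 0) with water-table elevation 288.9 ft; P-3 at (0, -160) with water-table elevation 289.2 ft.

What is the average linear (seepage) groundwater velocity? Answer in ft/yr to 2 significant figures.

1.3 ft/yr

∂h/∂x = (288.9 − 288.8) / (285 − 0) = +0.0003509
∂h/∂y = (289.2 − 288.8) / (-160 − 0) = -0.002500
|∇h| = √(0.0003509² + -0.002500²) = 0.002525
Seepage velocity v = K·i/n = 0.46 × 0.002525 / 0.33 = 0.00352 ft/day = 1.286 ft/yr.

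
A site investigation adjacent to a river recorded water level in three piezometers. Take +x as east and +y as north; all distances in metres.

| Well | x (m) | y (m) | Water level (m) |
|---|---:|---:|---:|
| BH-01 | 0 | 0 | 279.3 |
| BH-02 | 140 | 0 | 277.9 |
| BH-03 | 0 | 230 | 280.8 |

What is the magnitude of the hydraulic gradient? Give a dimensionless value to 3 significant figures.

0.0119

∂h/∂x = (277.9 − 279.3) / (140 − 0) = -0.01000
∂h/∂y = (280.8 − 279.3) / (230 − 0) = +0.006522
|∇h| = √(-0.01000² + 0.006522²) = 0.01194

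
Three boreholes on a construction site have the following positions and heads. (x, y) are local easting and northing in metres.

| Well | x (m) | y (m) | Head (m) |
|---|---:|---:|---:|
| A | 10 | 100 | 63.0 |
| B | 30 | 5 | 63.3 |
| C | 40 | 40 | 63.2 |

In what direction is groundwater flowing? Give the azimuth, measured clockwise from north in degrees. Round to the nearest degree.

With h = a·x + b·y + c and A as origin, the differences give:
  20·a + (-95)·b = +0.3
  30·a + (-60)·b = +0.2
Eliminate b (×(-60) and ×(-95), subtract): 1650·a = 1.00 → a = ∂h/∂x = +0.0006061
Back-substitute: b = ∂h/∂y = -0.003030.
Flow direction (−∇h) has components (-0.0006061 E, +0.003030 N).
Azimuth = atan2(E, N) = atan2(-0.0006061, +0.003030) = 348.7° ≈ 349°.

349°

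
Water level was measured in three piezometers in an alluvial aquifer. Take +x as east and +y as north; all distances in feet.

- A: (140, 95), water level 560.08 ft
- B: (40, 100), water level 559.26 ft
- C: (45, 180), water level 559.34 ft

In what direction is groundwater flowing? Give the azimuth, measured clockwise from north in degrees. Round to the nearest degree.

Taking A as reference: B−A = (-100, 5, -0.82); C−A = (-95, 85, -0.74).
Determinant of the coordinate differences = (-100)·85 − (-95)·5 = -8025.
∂h/∂x = [(-0.82)·85 − (-0.74)·5] / -8025 = +0.008224
∂h/∂y = [(-100)·(-0.74) − (-95)·(-0.82)] / -8025 = +0.0004860
Flow direction (−∇h) has components (-0.008224 E, -0.0004860 N).
Azimuth = atan2(E, N) = atan2(-0.008224, -0.0004860) = 266.6° ≈ 267°.

267°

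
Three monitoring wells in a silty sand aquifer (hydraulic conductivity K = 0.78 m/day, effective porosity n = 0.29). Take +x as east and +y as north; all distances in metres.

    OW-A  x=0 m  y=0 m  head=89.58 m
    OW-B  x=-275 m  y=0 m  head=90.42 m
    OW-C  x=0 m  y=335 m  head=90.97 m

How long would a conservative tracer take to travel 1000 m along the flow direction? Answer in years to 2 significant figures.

200 years

∂h/∂x = (90.42 − 89.58) / (-275 − 0) = -0.003055
∂h/∂y = (90.97 − 89.58) / (335 − 0) = +0.004149
|∇h| = √(-0.003055² + 0.004149²) = 0.005152
Seepage velocity v = K·i/n = 0.78 × 0.005152 / 0.29 = 0.01386 m/day.
t = 1000 / 0.01386 = 7.215e+04 days = 198 years.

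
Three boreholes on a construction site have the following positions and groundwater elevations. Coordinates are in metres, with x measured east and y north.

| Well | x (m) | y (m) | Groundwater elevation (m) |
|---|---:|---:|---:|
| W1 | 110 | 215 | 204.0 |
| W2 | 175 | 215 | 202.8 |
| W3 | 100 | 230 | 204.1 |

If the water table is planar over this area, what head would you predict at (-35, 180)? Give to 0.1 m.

Taking W1 as reference: W2−W1 = (65, 0, -1.2); W3−W1 = (-10, 15, +0.1).
Solve a·Δx + b·Δy = Δh: det = 65·15 − (-10)·0 = 975.
∂h/∂x = [(-1.2)·15 − (+0.1)·0] / 975 = -0.01846
∂h/∂y = [65·(+0.1) − (-10)·(-1.2)] / 975 = -0.005641
h(-35, 180) = 204.0 + (-0.01846)·(-145) + (-0.005641)·(-35) = 204.0 +2.677 +0.197 = 206.874 m.

206.9 m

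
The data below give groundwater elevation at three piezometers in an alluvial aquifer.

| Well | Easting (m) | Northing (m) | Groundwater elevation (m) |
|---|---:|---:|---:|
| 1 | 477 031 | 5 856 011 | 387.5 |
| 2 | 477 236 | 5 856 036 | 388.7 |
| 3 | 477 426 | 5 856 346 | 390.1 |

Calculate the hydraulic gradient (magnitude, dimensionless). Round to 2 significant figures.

0.0058

With h = a·x + b·y + c and 1 as origin, the differences give:
  205·a + 25·b = +1.2
  395·a + 335·b = +2.6
Eliminate b (×335 and ×25, subtract): 58800·a = 337.00 → a = ∂h/∂x = +0.005731
Back-substitute: b = ∂h/∂y = +0.001003.
|∇h| = √(0.005731² + 0.001003²) = 0.005818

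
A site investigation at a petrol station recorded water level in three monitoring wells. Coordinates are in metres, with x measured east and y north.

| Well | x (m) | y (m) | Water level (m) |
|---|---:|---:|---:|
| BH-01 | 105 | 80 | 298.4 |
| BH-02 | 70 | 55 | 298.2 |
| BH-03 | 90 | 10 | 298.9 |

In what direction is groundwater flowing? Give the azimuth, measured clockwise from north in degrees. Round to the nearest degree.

Differences from BH-01: to BH-02 (Δx, Δy, Δh) = (-35, -25, -0.2); to BH-03 = (-15, -70, +0.5).
Solve a·Δx + b·Δy = Δh: det = (-35)·(-70) − (-15)·(-25) = 2075.
∂h/∂x = [(-0.2)·(-70) − (+0.5)·(-25)] / 2075 = +0.01277
∂h/∂y = [(-35)·(+0.5) − (-15)·(-0.2)] / 2075 = -0.009880
Flow direction (−∇h) has components (-0.01277 E, +0.009880 N).
Azimuth = atan2(E, N) = atan2(-0.01277, +0.009880) = 307.7° ≈ 308°.

308°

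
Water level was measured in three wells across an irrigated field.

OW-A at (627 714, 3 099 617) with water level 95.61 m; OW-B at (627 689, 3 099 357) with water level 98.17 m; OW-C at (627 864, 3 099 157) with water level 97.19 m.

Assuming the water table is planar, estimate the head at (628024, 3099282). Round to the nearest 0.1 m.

93.7 m

Three-point gradient (reference OW-A): Δ to OW-B = (-25, -260, +2.56), Δ to OW-C = (150, -460, +1.58).
∂h/∂x = -0.01518, ∂h/∂y = -0.008386 (det = 50500).
h(628024, 3099282) = 95.61 + (-0.01518)·(310) + (-0.008386)·(-335) = 95.61 -4.707 +2.809 = 93.712 m.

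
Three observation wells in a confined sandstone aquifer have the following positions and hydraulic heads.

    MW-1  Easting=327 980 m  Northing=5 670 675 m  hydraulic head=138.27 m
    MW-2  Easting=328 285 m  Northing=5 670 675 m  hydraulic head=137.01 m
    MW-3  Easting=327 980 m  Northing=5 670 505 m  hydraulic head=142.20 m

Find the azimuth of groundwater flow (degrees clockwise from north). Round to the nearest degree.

∂h/∂x = (137.01 − 138.27) / (328285 − 327980) = -0.004131
∂h/∂y = (142.20 − 138.27) / (5670505 − 5670675) = -0.02312
Flow direction (−∇h) has components (+0.004131 E, +0.02312 N).
Azimuth = atan2(E, N) = atan2(+0.004131, +0.02312) = 10.1° ≈ 010°.

010°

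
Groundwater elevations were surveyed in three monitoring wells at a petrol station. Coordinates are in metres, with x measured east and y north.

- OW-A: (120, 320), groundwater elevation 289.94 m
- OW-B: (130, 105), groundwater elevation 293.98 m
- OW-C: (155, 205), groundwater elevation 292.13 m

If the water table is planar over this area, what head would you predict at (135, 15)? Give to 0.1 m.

Three-point gradient (reference OW-A): Δ to OW-B = (10, -215, +4.04), Δ to OW-C = (35, -115, +2.19).
∂h/∂x = +0.0009804, ∂h/∂y = -0.01875 (det = 6375).
h(135, 15) = 289.94 + (+0.0009804)·(15) + (-0.01875)·(-305) = 289.94 +0.015 +5.717 = 295.672 m.

295.7 m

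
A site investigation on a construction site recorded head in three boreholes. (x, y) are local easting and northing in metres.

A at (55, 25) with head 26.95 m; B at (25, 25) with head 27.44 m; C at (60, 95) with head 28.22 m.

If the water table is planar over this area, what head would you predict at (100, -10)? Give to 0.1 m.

Differences from A: to B (Δx, Δy, Δh) = (-30, 0, +0.49); to C = (5, 70, +1.27).
Solve a·Δx + b·Δy = Δh: det = (-30)·70 − 5·0 = -2100.
∂h/∂x = [(+0.49)·70 − (+1.27)·0] / -2100 = -0.01633
∂h/∂y = [(-30)·(+1.27) − 5·(+0.49)] / -2100 = +0.01931
h(100, -10) = 26.95 + (-0.01633)·(45) + (+0.01931)·(-35) = 26.95 -0.735 -0.676 = 25.539 m.

25.5 m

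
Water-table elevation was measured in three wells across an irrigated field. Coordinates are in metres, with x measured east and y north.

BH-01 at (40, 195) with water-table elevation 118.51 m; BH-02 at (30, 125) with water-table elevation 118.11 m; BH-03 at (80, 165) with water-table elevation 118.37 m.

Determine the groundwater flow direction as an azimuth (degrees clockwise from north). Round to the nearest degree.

187°

With h = a·x + b·y + c and BH-01 as origin, the differences give:
  (-10)·a + (-70)·b = -0.40
  40·a + (-30)·b = -0.14
Eliminate b (×(-30) and ×(-70), subtract): 3100·a = 2.200 → a = ∂h/∂x = +0.0007097
Back-substitute: b = ∂h/∂y = +0.005613.
Flow direction (−∇h) has components (-0.0007097 E, -0.005613 N).
Azimuth = atan2(E, N) = atan2(-0.0007097, -0.005613) = 187.2° ≈ 187°.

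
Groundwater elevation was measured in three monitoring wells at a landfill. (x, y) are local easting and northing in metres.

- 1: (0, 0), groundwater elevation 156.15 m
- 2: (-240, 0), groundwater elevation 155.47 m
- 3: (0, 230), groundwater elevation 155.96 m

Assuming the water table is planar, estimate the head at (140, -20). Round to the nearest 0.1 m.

∂h/∂x = (155.47 − 156.15) / (-240 − 0) = +0.002833
∂h/∂y = (155.96 − 156.15) / (230 − 0) = -0.0008261
h(140, -20) = 156.15 + (+0.002833)·(140) + (-0.0008261)·(-20) = 156.15 +0.397 +0.017 = 156.563 m.

156.6 m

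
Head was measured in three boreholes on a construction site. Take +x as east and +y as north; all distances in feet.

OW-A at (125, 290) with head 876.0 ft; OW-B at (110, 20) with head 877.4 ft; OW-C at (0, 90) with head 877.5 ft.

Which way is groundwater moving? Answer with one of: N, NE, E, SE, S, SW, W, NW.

NE

Three-point gradient (reference OW-A): Δ to OW-B = (-15, -270, +1.4), Δ to OW-C = (-125, -200, +1.5).
∂h/∂x = -0.004065, ∂h/∂y = -0.004959 (det = -30750).
Flow = −∇h = (+0.004065 east, +0.004959 north), which points northeast.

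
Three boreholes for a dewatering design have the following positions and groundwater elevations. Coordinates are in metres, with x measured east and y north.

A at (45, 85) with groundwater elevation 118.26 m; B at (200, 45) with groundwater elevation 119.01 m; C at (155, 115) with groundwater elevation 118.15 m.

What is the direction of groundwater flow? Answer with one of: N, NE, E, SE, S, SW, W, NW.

With h = a·x + b·y + c and A as origin, the differences give:
  155·a + (-40)·b = +0.75
  110·a + 30·b = -0.11
Eliminate b (×30 and ×(-40), subtract): 9050·a = 18.100 → a = ∂h/∂x = +0.002000
Back-substitute: b = ∂h/∂y = -0.01100.
Flow = −∇h = (-0.002000 east, +0.01100 north), which points north.

N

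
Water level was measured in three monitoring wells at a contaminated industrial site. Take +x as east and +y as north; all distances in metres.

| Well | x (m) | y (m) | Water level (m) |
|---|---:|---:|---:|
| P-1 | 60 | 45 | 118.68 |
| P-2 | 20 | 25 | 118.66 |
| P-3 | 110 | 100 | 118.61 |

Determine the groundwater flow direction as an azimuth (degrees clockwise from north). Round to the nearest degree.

327°

Three-point gradient (reference P-1): Δ to P-2 = (-40, -20, -0.02), Δ to P-3 = (50, 55, -0.07).
∂h/∂x = +0.002083, ∂h/∂y = -0.003167 (det = -1200).
Flow direction (−∇h) has components (-0.002083 E, +0.003167 N).
Azimuth = atan2(E, N) = atan2(-0.002083, +0.003167) = 326.7° ≈ 327°.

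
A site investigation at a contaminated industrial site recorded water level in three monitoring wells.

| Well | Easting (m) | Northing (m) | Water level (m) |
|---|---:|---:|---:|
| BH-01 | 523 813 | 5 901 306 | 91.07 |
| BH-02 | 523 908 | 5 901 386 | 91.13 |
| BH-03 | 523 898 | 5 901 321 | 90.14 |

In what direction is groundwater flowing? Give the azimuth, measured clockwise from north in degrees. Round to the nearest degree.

141°

With h = a·x + b·y + c and BH-01 as origin, the differences give:
  95·a + 80·b = +0.06
  85·a + 15·b = -0.93
Eliminate b (×15 and ×80, subtract): -5375·a = 75.300 → a = ∂h/∂x = -0.01401
Back-substitute: b = ∂h/∂y = +0.01739.
Flow direction (−∇h) has components (+0.01401 E, -0.01739 N).
Azimuth = atan2(E, N) = atan2(+0.01401, -0.01739) = 141.1° ≈ 141°.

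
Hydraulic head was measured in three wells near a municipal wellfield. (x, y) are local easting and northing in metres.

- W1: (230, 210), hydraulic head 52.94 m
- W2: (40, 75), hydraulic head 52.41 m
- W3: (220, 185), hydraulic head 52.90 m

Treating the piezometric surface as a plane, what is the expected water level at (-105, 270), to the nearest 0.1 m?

52.2 m

With h = a·x + b·y + c and W1 as origin, the differences give:
  (-190)·a + (-135)·b = -0.53
  (-10)·a + (-25)·b = -0.04
Eliminate b (×(-25) and ×(-135), subtract): 3400·a = 7.850 → a = ∂h/∂x = +0.002309
Back-substitute: b = ∂h/∂y = +0.0006765.
h(-105, 270) = 52.94 + (+0.002309)·(-335) + (+0.0006765)·(60) = 52.94 -0.773 +0.041 = 52.207 m.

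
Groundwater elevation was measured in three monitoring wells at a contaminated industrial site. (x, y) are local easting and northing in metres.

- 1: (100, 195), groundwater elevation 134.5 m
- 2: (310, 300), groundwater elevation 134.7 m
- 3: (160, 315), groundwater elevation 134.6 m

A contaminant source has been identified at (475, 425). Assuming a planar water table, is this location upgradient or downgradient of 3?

With h = a·x + b·y + c and 1 as origin, the differences give:
  210·a + 105·b = +0.2
  60·a + 120·b = +0.1
Eliminate b (×120 and ×105, subtract): 18900·a = 13.50 → a = ∂h/∂x = +0.0007143
Back-substitute: b = ∂h/∂y = +0.0004762.
Head at (475, 425) = 134.5 + (+0.0007143)·(375) + (+0.0004762)·(230) = 134.88 m.
That is higher than the 134.6 m at 3, so the point is upgradient.

upgradient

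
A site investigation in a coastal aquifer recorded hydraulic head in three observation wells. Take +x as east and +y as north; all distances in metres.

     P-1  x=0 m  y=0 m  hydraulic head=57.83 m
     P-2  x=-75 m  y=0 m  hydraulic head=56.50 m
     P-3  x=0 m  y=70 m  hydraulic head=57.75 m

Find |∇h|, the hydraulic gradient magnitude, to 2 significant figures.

0.018

∂h/∂x = (56.50 − 57.83) / (-75 − 0) = +0.01773
∂h/∂y = (57.75 − 57.83) / (70 − 0) = -0.001143
|∇h| = √(0.01773² + -0.001143²) = 0.01777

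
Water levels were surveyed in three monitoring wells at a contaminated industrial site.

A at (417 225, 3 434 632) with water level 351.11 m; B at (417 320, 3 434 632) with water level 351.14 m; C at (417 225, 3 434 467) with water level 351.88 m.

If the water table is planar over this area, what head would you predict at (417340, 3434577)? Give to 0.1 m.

351.4 m

∂h/∂x = (351.14 − 351.11) / (417320 − 417225) = +0.0003158
∂h/∂y = (351.88 − 351.11) / (3434467 − 3434632) = -0.004667
h(417340, 3434577) = 351.11 + (+0.0003158)·(115) + (-0.004667)·(-55) = 351.11 +0.036 +0.257 = 351.403 m.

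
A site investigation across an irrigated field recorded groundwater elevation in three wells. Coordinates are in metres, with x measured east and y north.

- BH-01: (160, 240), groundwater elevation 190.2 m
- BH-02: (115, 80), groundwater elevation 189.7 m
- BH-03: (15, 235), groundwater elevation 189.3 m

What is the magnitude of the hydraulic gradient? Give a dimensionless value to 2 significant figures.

0.0063

Three-point gradient (reference BH-01): Δ to BH-02 = (-45, -160, -0.5), Δ to BH-03 = (-145, -5, -0.9).
∂h/∂x = +0.006159, ∂h/∂y = +0.001393 (det = -22975).
|∇h| = √(0.006159² + 0.001393²) = 0.006315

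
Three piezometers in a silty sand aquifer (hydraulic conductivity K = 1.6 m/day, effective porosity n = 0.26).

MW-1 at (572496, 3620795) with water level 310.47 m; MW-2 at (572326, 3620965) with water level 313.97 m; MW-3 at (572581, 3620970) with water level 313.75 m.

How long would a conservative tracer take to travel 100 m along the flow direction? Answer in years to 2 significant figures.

Taking MW-1 as reference: MW-2−MW-1 = (-170, 170, +3.50); MW-3−MW-1 = (85, 175, +3.28).
Solve a·Δx + b·Δy = Δh: det = (-170)·175 − 85·170 = -44200.
∂h/∂x = [(+3.50)·175 − (+3.28)·170] / -44200 = -0.001242
∂h/∂y = [(-170)·(+3.28) − 85·(+3.50)] / -44200 = +0.01935
|∇h| = √(-0.001242² + 0.01935²) = 0.01939
Seepage velocity v = K·i/n = 1.6 × 0.01939 / 0.26 = 0.1193 m/day.
t = 100 / 0.1193 = 838.2 days = 2.29 years.

2.3 years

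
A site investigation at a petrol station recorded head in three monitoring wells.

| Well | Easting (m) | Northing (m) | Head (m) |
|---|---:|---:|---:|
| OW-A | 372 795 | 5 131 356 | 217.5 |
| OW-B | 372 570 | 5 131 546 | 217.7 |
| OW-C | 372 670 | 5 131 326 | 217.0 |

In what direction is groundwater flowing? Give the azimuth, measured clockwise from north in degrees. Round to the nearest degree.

213°

Differences from OW-A: to OW-B (Δx, Δy, Δh) = (-225, 190, +0.2); to OW-C = (-125, -30, -0.5).
Solve a·Δx + b·Δy = Δh: det = (-225)·(-30) − (-125)·190 = 30500.
∂h/∂x = [(+0.2)·(-30) − (-0.5)·190] / 30500 = +0.002918
∂h/∂y = [(-225)·(-0.5) − (-125)·(+0.2)] / 30500 = +0.004508
Flow direction (−∇h) has components (-0.002918 E, -0.004508 N).
Azimuth = atan2(E, N) = atan2(-0.002918, -0.004508) = 212.9° ≈ 213°.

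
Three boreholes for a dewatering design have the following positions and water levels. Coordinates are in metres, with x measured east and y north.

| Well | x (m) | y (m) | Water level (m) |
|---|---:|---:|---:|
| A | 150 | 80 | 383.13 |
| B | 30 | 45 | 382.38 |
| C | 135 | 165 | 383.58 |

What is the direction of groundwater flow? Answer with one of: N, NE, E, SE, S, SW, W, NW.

SW

Three-point gradient (reference A): Δ to B = (-120, -35, -0.75), Δ to C = (-15, 85, +0.45).
∂h/∂x = +0.004476, ∂h/∂y = +0.006084 (det = -10725).
Flow = −∇h = (-0.004476 east, -0.006084 north), which points southwest.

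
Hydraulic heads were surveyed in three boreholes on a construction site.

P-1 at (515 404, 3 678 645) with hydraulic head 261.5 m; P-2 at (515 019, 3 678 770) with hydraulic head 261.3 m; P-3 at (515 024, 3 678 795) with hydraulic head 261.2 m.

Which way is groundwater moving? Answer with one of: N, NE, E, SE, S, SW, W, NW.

N

Taking P-1 as reference: P-2−P-1 = (-385, 125, -0.2); P-3−P-1 = (-380, 150, -0.3).
Solve a·Δx + b·Δy = Δh: det = (-385)·150 − (-380)·125 = -10250.
∂h/∂x = [(-0.2)·150 − (-0.3)·125] / -10250 = -0.0007317
∂h/∂y = [(-385)·(-0.3) − (-380)·(-0.2)] / -10250 = -0.003854
Flow = −∇h = (+0.0007317 east, +0.003854 north), which points north.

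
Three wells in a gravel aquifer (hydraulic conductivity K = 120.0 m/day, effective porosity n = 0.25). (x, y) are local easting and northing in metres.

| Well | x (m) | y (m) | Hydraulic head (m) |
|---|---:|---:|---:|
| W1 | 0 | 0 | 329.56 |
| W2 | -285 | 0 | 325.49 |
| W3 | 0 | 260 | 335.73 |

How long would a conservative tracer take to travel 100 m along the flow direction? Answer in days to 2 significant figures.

∂h/∂x = (325.49 − 329.56) / (-285 − 0) = +0.01428
∂h/∂y = (335.73 − 329.56) / (260 − 0) = +0.02373
|∇h| = √(0.01428² + 0.02373²) = 0.0277
Seepage velocity v = K·i/n = 120.0 × 0.0277 / 0.25 = 13.3 m/day.
t = 100 / 13.3 = 7.519 days.

7.5 days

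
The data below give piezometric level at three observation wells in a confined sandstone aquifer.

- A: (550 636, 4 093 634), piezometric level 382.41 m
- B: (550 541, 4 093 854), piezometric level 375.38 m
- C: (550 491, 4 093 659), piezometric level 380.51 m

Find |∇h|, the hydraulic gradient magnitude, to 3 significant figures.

Taking A as reference: B−A = (-95, 220, -7.03); C−A = (-145, 25, -1.90).
Solve a·Δx + b·Δy = Δh: det = (-95)·25 − (-145)·220 = 29525.
∂h/∂x = [(-7.03)·25 − (-1.90)·220] / 29525 = +0.008205
∂h/∂y = [(-95)·(-1.90) − (-145)·(-7.03)] / 29525 = -0.02841
|∇h| = √(0.008205² + -0.02841²) = 0.02957

0.0296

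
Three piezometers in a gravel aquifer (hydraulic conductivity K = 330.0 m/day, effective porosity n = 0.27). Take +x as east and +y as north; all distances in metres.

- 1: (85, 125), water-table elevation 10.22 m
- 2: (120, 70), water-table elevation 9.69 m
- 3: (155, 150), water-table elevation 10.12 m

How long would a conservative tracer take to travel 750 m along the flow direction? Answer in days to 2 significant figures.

75 days

Taking 1 as reference: 2−1 = (35, -55, -0.53); 3−1 = (70, 25, -0.10).
Determinant of the coordinate differences = 35·25 − 70·(-55) = 4725.
∂h/∂x = [(-0.53)·25 − (-0.10)·(-55)] / 4725 = -0.003968
∂h/∂y = [35·(-0.10) − 70·(-0.53)] / 4725 = +0.007111
|∇h| = √(-0.003968² + 0.007111²) = 0.008143
Seepage velocity v = K·i/n = 330.0 × 0.008143 / 0.27 = 9.953 m/day.
t = 750 / 9.953 = 75.35 days.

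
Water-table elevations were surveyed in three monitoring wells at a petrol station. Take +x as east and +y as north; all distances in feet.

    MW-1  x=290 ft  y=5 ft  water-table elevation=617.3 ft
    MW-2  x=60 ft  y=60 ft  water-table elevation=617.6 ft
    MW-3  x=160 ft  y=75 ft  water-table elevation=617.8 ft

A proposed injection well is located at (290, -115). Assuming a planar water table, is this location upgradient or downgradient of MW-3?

Three-point gradient (reference MW-1): Δ to MW-2 = (-230, 55, +0.3), Δ to MW-3 = (-130, 70, +0.5).
∂h/∂x = +0.0007263, ∂h/∂y = +0.008492 (det = -8950).
Head at (290, -115) = 617.3 + (+0.0007263)·(0) + (+0.008492)·(-120) = 616.28 ft.
That is lower than the 617.8 ft at MW-3, so the point is downgradient.

downgradient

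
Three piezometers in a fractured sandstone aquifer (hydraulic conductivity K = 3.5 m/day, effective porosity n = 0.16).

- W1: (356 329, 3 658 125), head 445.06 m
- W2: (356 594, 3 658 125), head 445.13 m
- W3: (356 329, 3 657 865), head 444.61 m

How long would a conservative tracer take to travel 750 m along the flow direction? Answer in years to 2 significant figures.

∂h/∂x = (445.13 − 445.06) / (356594 − 356329) = +0.0002642
∂h/∂y = (444.61 − 445.06) / (3657865 − 3658125) = +0.001731
|∇h| = √(0.0002642² + 0.001731²) = 0.001751
Seepage velocity v = K·i/n = 3.5 × 0.001751 / 0.16 = 0.0383 m/day.
t = 750 / 0.0383 = 1.958e+04 days = 53.6 years.

54 years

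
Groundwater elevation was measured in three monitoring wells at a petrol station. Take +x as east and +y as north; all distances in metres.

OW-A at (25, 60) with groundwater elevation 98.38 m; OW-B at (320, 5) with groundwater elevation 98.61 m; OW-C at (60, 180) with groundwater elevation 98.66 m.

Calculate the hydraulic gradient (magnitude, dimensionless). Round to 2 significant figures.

0.0023

With h = a·x + b·y + c and OW-A as origin, the differences give:
  295·a + (-55)·b = +0.23
  35·a + 120·b = +0.28
Eliminate b (×120 and ×(-55), subtract): 37325·a = 43.000 → a = ∂h/∂x = +0.001152
Back-substitute: b = ∂h/∂y = +0.001997.
|∇h| = √(0.001152² + 0.001997²) = 0.002305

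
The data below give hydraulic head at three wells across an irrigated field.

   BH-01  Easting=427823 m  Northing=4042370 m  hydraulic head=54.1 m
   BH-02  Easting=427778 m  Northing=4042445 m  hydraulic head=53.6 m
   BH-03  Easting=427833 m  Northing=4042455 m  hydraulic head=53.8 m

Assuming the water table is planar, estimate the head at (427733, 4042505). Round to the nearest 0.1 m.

Differences from BH-01: to BH-02 (Δx, Δy, Δh) = (-45, 75, -0.5); to BH-03 = (10, 85, -0.3).
Determinant of the coordinate differences = (-45)·85 − 10·75 = -4575.
∂h/∂x = [(-0.5)·85 − (-0.3)·75] / -4575 = +0.004372
∂h/∂y = [(-45)·(-0.3) − 10·(-0.5)] / -4575 = -0.004044
h(427733, 4042505) = 54.1 + (+0.004372)·(-90) + (-0.004044)·(135) = 54.1 -0.393 -0.546 = 53.161 m.

53.2 m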